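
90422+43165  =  133587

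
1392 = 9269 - 7877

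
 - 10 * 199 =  - 1990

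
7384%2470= 2444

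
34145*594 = 20282130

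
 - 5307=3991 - 9298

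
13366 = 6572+6794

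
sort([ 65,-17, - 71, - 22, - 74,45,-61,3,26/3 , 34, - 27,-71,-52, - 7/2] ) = [ -74,-71, - 71,-61, - 52  , - 27,-22, - 17, - 7/2,3, 26/3,34,45,65] 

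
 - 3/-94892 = 3/94892 = 0.00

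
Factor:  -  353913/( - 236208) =2^(  -  4 ) * 37^(-1 )*887^1 = 887/592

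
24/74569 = 24/74569 =0.00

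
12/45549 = 4/15183 = 0.00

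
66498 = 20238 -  - 46260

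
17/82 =17/82 = 0.21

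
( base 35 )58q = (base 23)c3e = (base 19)HF9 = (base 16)191F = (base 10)6431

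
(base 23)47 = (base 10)99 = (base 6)243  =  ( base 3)10200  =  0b1100011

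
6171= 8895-2724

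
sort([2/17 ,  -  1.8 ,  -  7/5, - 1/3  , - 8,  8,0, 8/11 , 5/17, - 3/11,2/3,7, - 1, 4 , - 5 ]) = [- 8, - 5, -1.8,-7/5,-1, - 1/3, - 3/11,0,2/17, 5/17, 2/3,8/11,4, 7, 8]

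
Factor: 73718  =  2^1*29^1*31^1*41^1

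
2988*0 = 0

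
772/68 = 193/17 = 11.35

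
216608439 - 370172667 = -153564228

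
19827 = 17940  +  1887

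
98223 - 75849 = 22374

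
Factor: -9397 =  - 9397^1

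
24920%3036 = 632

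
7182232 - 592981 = 6589251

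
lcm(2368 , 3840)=142080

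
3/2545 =3/2545 = 0.00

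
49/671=49/671 = 0.07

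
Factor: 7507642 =2^1*17^2* 31^1*419^1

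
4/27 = 4/27 = 0.15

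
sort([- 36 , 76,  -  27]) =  [  -  36, - 27, 76 ]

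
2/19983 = 2/19983 = 0.00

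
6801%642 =381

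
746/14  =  373/7 = 53.29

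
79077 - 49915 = 29162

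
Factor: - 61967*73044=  - 4526317548 = - 2^2*3^2*2029^1*61967^1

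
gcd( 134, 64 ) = 2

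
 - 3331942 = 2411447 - 5743389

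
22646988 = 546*41478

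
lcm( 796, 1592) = 1592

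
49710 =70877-21167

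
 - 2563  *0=0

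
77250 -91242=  - 13992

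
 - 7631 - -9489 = 1858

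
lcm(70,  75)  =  1050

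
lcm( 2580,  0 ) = 0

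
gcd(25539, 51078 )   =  25539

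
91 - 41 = 50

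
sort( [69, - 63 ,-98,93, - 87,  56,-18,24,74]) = [ - 98, - 87,  -  63, - 18, 24, 56, 69,74, 93] 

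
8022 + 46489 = 54511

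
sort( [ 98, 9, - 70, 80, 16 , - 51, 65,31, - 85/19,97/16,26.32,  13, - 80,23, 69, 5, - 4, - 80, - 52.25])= [ - 80,-80 , - 70, - 52.25,- 51, - 85/19, - 4 , 5,97/16,  9, 13,  16, 23, 26.32 , 31,65,69 , 80,98]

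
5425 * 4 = 21700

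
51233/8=6404 + 1/8 = 6404.12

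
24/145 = 24/145= 0.17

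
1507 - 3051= - 1544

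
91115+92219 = 183334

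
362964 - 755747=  - 392783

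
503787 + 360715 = 864502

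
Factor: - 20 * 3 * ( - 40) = 2^5 * 3^1*5^2 = 2400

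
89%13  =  11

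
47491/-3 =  - 15831 + 2/3 = -  15830.33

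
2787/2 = 1393 + 1/2 = 1393.50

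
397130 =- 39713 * ( - 10)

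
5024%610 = 144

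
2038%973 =92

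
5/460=1/92 =0.01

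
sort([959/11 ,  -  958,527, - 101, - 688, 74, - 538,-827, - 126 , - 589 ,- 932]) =[  -  958,- 932  , - 827, - 688, - 589, - 538, - 126, - 101,74 , 959/11,527] 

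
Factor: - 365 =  - 5^1 * 73^1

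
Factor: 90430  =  2^1*5^1*9043^1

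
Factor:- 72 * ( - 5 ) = 360 = 2^3*3^2*5^1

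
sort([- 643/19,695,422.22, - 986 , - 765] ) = [ - 986, - 765, - 643/19,422.22, 695 ] 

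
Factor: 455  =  5^1*7^1*13^1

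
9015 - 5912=3103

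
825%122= 93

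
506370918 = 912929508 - 406558590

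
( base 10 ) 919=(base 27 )171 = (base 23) 1GM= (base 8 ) 1627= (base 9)1231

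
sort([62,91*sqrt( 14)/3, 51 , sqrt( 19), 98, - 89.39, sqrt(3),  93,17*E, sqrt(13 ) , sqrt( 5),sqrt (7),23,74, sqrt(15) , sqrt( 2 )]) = [ - 89.39, sqrt(2),sqrt ( 3 ),sqrt (5),sqrt( 7), sqrt(13), sqrt (15), sqrt(19 ),  23 , 17 * E, 51,62, 74,93, 98, 91  *  sqrt(14)/3 ] 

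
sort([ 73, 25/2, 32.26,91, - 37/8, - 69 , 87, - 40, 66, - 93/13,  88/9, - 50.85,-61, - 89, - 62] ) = [ - 89,-69, - 62, - 61,-50.85, - 40, - 93/13, - 37/8,88/9,25/2,32.26,66,73, 87,91 ]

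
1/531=1/531 = 0.00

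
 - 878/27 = -33 + 13/27=- 32.52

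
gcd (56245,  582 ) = 1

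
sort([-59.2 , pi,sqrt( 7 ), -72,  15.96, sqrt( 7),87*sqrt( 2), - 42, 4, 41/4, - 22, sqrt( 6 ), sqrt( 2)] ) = [ - 72,-59.2, - 42, - 22, sqrt( 2), sqrt( 6), sqrt( 7),sqrt(7) , pi, 4,41/4,15.96,  87 *sqrt(2)]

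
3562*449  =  1599338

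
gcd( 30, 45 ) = 15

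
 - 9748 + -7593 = - 17341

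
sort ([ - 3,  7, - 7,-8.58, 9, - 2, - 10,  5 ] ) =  [-10 ,-8.58,-7,-3, - 2,5,  7 , 9 ] 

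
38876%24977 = 13899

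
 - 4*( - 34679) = 138716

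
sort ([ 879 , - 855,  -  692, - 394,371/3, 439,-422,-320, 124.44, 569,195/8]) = [ -855, -692 , - 422, - 394, - 320,195/8 , 371/3 , 124.44, 439,  569,879]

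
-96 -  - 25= - 71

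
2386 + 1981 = 4367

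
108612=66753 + 41859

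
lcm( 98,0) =0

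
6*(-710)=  - 4260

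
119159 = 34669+84490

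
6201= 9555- 3354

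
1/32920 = 1/32920 = 0.00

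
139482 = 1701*82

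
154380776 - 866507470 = -712126694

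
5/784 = 5/784 =0.01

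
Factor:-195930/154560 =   -  2^(- 5)*3^1*23^( - 1)*311^1 = - 933/736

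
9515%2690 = 1445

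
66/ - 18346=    - 1 + 9140/9173  =  - 0.00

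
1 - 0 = 1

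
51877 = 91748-39871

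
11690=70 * 167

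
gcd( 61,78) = 1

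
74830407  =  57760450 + 17069957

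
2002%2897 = 2002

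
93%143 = 93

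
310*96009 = 29762790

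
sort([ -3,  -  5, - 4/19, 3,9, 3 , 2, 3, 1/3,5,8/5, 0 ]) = [ - 5, - 3 , - 4/19 , 0 , 1/3, 8/5,2 , 3 , 3,3 , 5,  9]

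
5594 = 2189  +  3405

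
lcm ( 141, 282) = 282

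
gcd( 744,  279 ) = 93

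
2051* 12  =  24612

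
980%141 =134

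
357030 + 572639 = 929669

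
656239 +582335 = 1238574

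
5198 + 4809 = 10007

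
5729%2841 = 47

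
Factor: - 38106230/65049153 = -2^1 * 3^ (-1)*5^1* 13^(-1 )*43^( - 1 )*79^( - 1)*491^( - 1 ) * 3810623^1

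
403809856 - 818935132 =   -  415125276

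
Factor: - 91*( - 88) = 2^3*7^1 * 11^1*13^1= 8008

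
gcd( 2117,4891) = 73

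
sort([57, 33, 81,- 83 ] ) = [ - 83, 33, 57,81]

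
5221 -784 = 4437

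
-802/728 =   -  401/364=-1.10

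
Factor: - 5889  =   - 3^1*13^1*151^1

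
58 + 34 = 92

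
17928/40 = 2241/5 = 448.20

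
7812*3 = 23436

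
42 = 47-5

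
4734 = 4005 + 729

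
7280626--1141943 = 8422569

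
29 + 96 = 125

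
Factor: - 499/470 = - 2^( - 1)*5^( - 1)*47^( - 1 ) * 499^1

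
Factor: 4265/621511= 5^1*11^ (-1)*853^1*56501^( - 1 ) 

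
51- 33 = 18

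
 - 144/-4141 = 144/4141  =  0.03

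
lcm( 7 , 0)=0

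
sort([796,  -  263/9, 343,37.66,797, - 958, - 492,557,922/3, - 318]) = [ - 958,-492,-318, - 263/9,37.66 , 922/3, 343 , 557,796,797]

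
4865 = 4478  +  387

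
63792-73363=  - 9571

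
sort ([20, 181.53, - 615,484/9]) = [-615,20,484/9, 181.53]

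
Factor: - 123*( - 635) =3^1*5^1*41^1 * 127^1 = 78105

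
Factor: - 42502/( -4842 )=79/9 = 3^ (-2)*79^1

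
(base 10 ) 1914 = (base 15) 879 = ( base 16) 77a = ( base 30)23O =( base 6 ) 12510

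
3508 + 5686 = 9194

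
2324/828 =581/207 = 2.81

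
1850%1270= 580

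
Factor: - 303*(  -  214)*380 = 2^3*3^1*  5^1*19^1*101^1*107^1= 24639960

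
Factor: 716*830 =2^3*5^1*83^1*179^1 = 594280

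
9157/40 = 9157/40 =228.93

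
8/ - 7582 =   -  4/3791= - 0.00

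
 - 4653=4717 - 9370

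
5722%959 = 927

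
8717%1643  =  502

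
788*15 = 11820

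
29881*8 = 239048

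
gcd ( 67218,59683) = 1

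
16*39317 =629072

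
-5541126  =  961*( - 5766)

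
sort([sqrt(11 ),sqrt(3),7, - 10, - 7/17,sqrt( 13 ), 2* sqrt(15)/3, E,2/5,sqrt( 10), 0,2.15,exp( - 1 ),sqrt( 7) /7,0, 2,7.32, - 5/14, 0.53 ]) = [  -  10, - 7/17, - 5/14,  0  ,  0,  exp(-1) , sqrt( 7) /7,2/5,0.53, sqrt(3 ),2, 2.15,2*sqrt( 15 ) /3, E, sqrt( 10 ),sqrt( 11 ),  sqrt(13 ),7,7.32] 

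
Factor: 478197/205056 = 597/256 = 2^( - 8)*3^1*199^1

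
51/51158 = 51/51158 = 0.00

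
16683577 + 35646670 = 52330247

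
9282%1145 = 122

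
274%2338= 274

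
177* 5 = 885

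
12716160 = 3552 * 3580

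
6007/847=6007/847  =  7.09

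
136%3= 1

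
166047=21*7907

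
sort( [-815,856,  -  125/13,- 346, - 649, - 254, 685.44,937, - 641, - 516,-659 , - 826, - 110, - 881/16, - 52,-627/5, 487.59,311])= [ - 826,-815,-659, - 649, - 641,- 516,-346,  -  254,-627/5,-110, - 881/16, - 52,-125/13,311, 487.59,685.44,856, 937 ] 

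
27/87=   9/29   =  0.31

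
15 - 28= - 13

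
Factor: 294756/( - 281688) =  - 203/194 =-  2^(- 1) * 7^1*29^1*97^( - 1)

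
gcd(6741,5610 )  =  3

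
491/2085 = 491/2085 = 0.24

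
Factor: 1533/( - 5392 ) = - 2^( - 4) * 3^1 * 7^1*73^1* 337^ ( - 1)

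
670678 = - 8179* ( - 82)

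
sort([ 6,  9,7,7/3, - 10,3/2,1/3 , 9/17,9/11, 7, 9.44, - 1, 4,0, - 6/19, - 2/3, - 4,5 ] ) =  [ - 10,-4, - 1, - 2/3,- 6/19,0,  1/3,9/17, 9/11, 3/2,7/3, 4, 5,6,  7,7, 9,9.44 ]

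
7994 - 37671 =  - 29677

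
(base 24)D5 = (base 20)FH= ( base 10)317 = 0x13D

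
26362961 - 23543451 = 2819510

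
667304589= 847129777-179825188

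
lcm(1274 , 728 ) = 5096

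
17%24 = 17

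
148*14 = 2072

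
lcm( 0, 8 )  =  0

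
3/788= 3/788 = 0.00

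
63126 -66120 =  - 2994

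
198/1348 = 99/674 = 0.15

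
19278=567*34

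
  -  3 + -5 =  - 8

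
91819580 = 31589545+60230035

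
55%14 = 13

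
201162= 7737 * 26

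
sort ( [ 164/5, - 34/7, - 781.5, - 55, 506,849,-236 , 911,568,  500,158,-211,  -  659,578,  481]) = [ - 781.5, - 659, - 236, - 211 , - 55, -34/7,164/5 , 158, 481,500, 506,568,578, 849 , 911 ] 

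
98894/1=98894 =98894.00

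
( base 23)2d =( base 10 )59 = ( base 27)25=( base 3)2012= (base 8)73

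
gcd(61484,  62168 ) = 76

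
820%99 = 28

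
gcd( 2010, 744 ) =6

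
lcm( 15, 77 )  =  1155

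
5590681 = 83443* 67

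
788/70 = 394/35= 11.26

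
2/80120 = 1/40060  =  0.00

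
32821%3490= 1411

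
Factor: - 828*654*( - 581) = 2^3 *3^3*7^1*23^1 * 83^1*109^1 = 314618472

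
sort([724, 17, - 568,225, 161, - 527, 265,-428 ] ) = [ - 568,- 527, - 428, 17, 161 , 225,265, 724]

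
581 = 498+83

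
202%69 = 64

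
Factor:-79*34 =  - 2686 = - 2^1*17^1*79^1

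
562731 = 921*611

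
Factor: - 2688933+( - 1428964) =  - 4117897 = -7^1*23^1*25577^1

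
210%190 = 20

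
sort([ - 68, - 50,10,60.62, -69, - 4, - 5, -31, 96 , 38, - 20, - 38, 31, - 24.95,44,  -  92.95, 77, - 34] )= [ - 92.95, - 69, - 68, - 50, - 38, - 34, - 31 ,-24.95 , - 20 ,  -  5, - 4,10, 31,38,44,60.62, 77,96]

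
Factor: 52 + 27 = 79 = 79^1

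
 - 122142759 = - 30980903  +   - 91161856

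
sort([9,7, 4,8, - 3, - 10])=[-10, - 3, 4,7,8,9]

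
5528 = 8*691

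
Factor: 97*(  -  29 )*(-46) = 129398=2^1 * 23^1*29^1*97^1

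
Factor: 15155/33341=5/11= 5^1*11^(- 1 ) 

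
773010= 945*818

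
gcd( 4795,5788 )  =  1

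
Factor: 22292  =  2^2*5573^1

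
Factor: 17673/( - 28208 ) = - 2^( - 4 )* 3^1 *41^ (-1)*137^1 =- 411/656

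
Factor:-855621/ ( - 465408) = 95069/51712 = 2^(  -  9)*13^1*71^1*101^(-1) * 103^1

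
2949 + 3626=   6575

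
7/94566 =7/94566 = 0.00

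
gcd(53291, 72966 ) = 1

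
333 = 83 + 250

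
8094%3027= 2040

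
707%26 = 5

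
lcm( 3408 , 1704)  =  3408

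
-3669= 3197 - 6866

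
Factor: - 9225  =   - 3^2*5^2*41^1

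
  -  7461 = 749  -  8210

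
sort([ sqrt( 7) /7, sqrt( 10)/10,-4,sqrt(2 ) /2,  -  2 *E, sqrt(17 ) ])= [ - 2 * E, - 4,sqrt(10) /10,sqrt( 7 )/7  ,  sqrt (2 ) /2, sqrt( 17)]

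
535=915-380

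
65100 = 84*775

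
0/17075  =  0 = 0.00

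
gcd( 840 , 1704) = 24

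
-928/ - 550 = 464/275 = 1.69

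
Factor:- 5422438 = -2^1*7^2 * 55331^1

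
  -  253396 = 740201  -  993597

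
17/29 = 17/29 = 0.59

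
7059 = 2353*3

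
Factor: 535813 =127^1*4219^1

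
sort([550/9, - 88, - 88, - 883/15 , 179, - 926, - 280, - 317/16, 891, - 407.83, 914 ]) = [ - 926, - 407.83, - 280,  -  88, - 88, - 883/15,-317/16,550/9, 179, 891, 914 ]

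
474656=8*59332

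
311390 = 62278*5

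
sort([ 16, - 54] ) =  [ - 54,  16 ] 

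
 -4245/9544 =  - 1+5299/9544= - 0.44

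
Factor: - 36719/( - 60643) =11^( - 1)*37^( - 1)*73^1*149^( - 1)  *  503^1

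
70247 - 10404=59843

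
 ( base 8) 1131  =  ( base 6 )2441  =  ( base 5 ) 4401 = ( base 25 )O1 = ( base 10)601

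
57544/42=28772/21 = 1370.10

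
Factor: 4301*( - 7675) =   -  33010175 = -5^2*11^1*17^1 *23^1*307^1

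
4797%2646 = 2151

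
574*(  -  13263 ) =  - 7612962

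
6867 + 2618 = 9485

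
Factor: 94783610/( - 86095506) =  - 3^( - 1 )*5^1*7^ ( - 1 ) * 43^1*53^1*4159^1*2049893^( - 1 ) = - 47391805/43047753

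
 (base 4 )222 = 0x2A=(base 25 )1H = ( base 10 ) 42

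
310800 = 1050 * 296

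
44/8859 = 44/8859 = 0.00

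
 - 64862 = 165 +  - 65027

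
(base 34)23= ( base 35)21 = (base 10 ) 71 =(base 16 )47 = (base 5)241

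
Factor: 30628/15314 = 2 = 2^1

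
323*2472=798456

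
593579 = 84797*7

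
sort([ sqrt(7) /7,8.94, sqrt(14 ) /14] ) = [ sqrt(14 ) /14,sqrt (7 ) /7,8.94] 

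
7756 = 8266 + -510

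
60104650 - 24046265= 36058385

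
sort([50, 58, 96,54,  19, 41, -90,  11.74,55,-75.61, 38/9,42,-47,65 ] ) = [  -  90, -75.61,-47,38/9, 11.74 , 19, 41 , 42,50,54, 55,58,65, 96]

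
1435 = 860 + 575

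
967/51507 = 967/51507 =0.02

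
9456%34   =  4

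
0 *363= 0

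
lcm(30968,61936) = 61936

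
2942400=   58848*50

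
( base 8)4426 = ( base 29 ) 2m6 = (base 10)2326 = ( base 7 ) 6532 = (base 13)109c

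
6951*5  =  34755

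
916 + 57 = 973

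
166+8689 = 8855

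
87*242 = 21054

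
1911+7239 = 9150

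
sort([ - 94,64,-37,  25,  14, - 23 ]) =[-94,- 37, - 23 , 14,25 , 64 ] 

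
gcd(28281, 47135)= 9427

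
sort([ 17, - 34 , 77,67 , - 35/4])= [ - 34 , - 35/4,17,67, 77] 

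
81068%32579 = 15910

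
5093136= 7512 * 678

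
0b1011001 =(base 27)38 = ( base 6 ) 225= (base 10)89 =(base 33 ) 2N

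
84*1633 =137172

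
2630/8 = 1315/4  =  328.75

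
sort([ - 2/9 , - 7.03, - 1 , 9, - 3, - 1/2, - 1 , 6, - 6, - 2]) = [  -  7.03, - 6,  -  3  , - 2, - 1, - 1, - 1/2, - 2/9, 6 , 9]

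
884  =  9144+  - 8260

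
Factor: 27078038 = 2^1*13^1*23^1*45281^1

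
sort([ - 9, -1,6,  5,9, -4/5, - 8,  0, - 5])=[ - 9,  -  8, - 5, - 1,-4/5, 0, 5,  6,9]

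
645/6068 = 645/6068 = 0.11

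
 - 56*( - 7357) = 411992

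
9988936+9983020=19971956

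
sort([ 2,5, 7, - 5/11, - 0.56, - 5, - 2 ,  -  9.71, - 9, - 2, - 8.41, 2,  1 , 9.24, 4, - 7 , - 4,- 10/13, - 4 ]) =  [ - 9.71, - 9, - 8.41,-7, - 5 ,- 4, -4, - 2,  -  2, - 10/13 , - 0.56, - 5/11, 1,2,2, 4, 5, 7,9.24]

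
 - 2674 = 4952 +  - 7626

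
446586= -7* (- 63798 ) 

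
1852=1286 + 566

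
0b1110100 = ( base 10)116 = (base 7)224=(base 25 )4g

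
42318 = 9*4702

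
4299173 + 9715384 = 14014557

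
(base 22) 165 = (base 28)M5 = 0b1001101101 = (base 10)621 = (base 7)1545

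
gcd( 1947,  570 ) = 3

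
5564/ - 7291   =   - 5564/7291= -0.76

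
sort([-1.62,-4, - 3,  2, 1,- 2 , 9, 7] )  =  [  -  4, - 3 ,-2,  -  1.62, 1,2,7,  9 ]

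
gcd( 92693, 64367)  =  1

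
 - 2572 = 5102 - 7674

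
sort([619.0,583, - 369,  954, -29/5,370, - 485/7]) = [ - 369, - 485/7, - 29/5,370, 583,619.0,954]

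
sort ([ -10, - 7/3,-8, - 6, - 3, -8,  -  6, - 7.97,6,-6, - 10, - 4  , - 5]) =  [ - 10, - 10,- 8, - 8, - 7.97, - 6,  -  6, - 6 ,-5, - 4, - 3,  -  7/3,6]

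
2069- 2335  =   - 266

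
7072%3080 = 912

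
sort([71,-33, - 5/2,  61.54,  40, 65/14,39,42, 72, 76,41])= [  -  33,- 5/2, 65/14,  39, 40,41, 42, 61.54, 71,72,76] 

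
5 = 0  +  5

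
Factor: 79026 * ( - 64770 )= - 5118514020 =-2^2*3^2*5^1 * 17^1 *127^1*13171^1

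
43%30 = 13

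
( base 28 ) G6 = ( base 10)454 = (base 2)111000110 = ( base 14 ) 246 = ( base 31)EK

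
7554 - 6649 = 905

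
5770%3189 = 2581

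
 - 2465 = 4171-6636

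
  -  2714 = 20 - 2734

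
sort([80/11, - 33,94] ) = [-33,80/11,94 ]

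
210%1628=210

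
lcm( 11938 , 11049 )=1038606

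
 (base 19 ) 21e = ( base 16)2f3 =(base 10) 755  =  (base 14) 3BD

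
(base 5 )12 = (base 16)7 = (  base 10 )7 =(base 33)7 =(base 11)7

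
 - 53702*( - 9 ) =483318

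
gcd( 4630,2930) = 10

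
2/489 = 2/489 = 0.00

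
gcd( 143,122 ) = 1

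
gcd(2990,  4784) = 598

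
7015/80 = 1403/16 = 87.69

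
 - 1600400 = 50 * (-32008) 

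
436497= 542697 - 106200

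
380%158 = 64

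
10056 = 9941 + 115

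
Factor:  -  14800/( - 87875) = 2^4*5^( - 1)*19^ ( - 1)  =  16/95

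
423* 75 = 31725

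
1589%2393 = 1589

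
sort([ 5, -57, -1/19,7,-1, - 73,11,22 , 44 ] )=[  -  73, - 57, - 1,-1/19, 5,7, 11,22,44] 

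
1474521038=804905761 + 669615277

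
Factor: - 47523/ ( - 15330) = 2^ ( - 1)*5^ ( - 1)*31^1= 31/10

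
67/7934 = 67/7934 = 0.01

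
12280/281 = 43+197/281 = 43.70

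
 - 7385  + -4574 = -11959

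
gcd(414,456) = 6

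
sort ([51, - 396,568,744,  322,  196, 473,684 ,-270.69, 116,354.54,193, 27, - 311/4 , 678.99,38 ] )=[  -  396, - 270.69 ,-311/4, 27, 38, 51, 116 , 193, 196 , 322, 354.54, 473, 568 , 678.99 , 684, 744 ] 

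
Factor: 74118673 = 23^1 * 3222551^1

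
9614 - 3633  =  5981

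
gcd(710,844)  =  2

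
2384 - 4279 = - 1895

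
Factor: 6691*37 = 247567  =  37^1*6691^1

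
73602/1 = 73602 = 73602.00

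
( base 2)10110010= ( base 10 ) 178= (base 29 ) 64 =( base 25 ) 73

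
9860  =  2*4930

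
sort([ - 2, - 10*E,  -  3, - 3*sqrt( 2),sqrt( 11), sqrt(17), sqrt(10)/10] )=[ - 10*E, - 3 * sqrt(2 ), - 3, - 2,sqrt( 10) /10, sqrt( 11),sqrt( 17)]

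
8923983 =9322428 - 398445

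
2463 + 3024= 5487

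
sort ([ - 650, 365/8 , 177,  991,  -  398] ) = [  -  650, - 398, 365/8,177, 991]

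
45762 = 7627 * 6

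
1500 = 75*20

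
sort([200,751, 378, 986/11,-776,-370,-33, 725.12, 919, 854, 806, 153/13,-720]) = [ - 776, - 720,-370,-33, 153/13, 986/11, 200, 378,725.12, 751 , 806, 854, 919]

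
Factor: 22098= 2^1*3^1*29^1 * 127^1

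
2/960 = 1/480  =  0.00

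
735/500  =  1 + 47/100 = 1.47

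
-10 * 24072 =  - 240720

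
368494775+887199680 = 1255694455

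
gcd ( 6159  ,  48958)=1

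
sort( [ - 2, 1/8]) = [ - 2, 1/8 ]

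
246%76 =18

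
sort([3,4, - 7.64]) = [ - 7.64,3,  4] 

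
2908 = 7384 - 4476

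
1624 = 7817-6193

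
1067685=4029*265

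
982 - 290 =692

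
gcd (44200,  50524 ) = 68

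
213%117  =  96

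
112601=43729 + 68872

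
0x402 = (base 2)10000000010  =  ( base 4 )100002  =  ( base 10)1026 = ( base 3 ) 1102000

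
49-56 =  - 7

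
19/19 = 1 = 1.00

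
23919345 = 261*91645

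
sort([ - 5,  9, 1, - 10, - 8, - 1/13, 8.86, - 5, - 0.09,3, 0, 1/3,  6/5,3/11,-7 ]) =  [  -  10, - 8,-7,-5, - 5, - 0.09,-1/13, 0, 3/11,1/3, 1, 6/5, 3,  8.86,  9 ] 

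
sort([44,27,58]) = [ 27,44,58]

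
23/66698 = 23/66698 = 0.00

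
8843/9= 8843/9 = 982.56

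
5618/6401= 5618/6401 = 0.88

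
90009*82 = 7380738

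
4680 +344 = 5024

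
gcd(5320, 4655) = 665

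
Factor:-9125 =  - 5^3*73^1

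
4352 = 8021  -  3669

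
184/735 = 184/735  =  0.25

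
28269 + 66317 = 94586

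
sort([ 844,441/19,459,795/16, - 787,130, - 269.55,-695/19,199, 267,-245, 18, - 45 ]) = [ - 787,-269.55, - 245, - 45, - 695/19 , 18 , 441/19,795/16, 130,  199,267,  459,844 ] 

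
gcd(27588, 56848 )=836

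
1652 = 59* 28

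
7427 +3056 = 10483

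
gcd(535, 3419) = 1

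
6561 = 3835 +2726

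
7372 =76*97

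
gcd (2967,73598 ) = 1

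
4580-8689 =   -  4109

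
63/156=21/52=0.40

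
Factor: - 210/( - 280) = 2^(  -  2)*3^1 =3/4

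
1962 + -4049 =-2087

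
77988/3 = 25996 = 25996.00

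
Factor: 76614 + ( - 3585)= 3^1 * 11^1*2213^1 = 73029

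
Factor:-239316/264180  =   - 5^(  -  1)*7^1*11^1*17^( - 1)  =  -  77/85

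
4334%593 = 183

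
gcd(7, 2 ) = 1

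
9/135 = 1/15 = 0.07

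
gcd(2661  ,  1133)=1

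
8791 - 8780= 11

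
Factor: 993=3^1 * 331^1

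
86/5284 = 43/2642 =0.02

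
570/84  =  95/14 = 6.79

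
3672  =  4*918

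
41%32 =9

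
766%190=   6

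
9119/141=9119/141  =  64.67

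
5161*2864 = 14781104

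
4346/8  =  543+1/4=543.25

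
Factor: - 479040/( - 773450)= 2^5 * 3^1 * 5^( - 1)*31^( - 1 )= 96/155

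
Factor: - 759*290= -220110  =  - 2^1*3^1*5^1*11^1* 23^1 * 29^1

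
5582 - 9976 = - 4394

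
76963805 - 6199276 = 70764529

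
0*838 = 0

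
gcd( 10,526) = 2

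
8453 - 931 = 7522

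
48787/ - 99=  - 493+ 20/99 = -492.80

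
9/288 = 1/32  =  0.03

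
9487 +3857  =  13344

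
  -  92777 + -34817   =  -127594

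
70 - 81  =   - 11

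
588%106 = 58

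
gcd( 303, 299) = 1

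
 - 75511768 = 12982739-88494507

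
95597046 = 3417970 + 92179076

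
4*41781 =167124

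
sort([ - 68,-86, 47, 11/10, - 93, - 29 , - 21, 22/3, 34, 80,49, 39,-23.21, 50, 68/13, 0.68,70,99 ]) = [ - 93, - 86, - 68,-29, - 23.21,-21, 0.68, 11/10,  68/13, 22/3,34,39, 47, 49,50, 70, 80, 99 ]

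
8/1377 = 8/1377 = 0.01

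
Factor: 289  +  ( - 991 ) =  - 2^1*3^3*13^1 = - 702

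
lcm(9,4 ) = 36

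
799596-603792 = 195804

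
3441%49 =11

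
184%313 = 184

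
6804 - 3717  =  3087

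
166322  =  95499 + 70823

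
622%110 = 72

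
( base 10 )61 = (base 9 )67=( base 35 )1Q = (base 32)1t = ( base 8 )75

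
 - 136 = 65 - 201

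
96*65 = 6240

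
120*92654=11118480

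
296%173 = 123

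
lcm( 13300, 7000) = 133000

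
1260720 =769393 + 491327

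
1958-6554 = - 4596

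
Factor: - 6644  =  -2^2*11^1* 151^1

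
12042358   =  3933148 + 8109210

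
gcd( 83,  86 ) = 1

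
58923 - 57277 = 1646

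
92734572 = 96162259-3427687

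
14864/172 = 3716/43 = 86.42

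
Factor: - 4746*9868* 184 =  - 2^6*3^1 * 7^1*23^1 * 113^1*2467^1 = -8617369152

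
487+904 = 1391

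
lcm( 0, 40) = 0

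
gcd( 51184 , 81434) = 2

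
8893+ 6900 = 15793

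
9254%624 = 518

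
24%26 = 24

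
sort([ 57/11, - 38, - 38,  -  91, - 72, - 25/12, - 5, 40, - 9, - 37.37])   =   [ - 91, - 72, - 38, - 38, - 37.37, - 9,  -  5, - 25/12,  57/11,40] 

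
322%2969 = 322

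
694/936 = 347/468  =  0.74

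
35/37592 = 35/37592 =0.00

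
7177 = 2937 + 4240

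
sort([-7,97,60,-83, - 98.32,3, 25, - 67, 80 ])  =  [ - 98.32, - 83, - 67, - 7,  3 , 25, 60, 80 , 97] 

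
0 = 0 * 24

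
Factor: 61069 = 173^1 * 353^1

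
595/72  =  595/72= 8.26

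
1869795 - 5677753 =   -  3807958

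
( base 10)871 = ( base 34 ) PL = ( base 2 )1101100111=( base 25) 19L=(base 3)1012021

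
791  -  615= 176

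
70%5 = 0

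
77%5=2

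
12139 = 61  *199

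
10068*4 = 40272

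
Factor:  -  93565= - 5^1*18713^1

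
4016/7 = 573+5/7=573.71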